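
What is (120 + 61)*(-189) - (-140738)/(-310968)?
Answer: -5319022525/155484 ≈ -34209.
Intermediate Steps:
(120 + 61)*(-189) - (-140738)/(-310968) = 181*(-189) - (-140738)*(-1)/310968 = -34209 - 1*70369/155484 = -34209 - 70369/155484 = -5319022525/155484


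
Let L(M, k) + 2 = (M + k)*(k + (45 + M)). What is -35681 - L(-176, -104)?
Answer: -101479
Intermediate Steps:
L(M, k) = -2 + (M + k)*(45 + M + k) (L(M, k) = -2 + (M + k)*(k + (45 + M)) = -2 + (M + k)*(45 + M + k))
-35681 - L(-176, -104) = -35681 - (-2 + (-176)² + (-104)² + 45*(-176) + 45*(-104) + 2*(-176)*(-104)) = -35681 - (-2 + 30976 + 10816 - 7920 - 4680 + 36608) = -35681 - 1*65798 = -35681 - 65798 = -101479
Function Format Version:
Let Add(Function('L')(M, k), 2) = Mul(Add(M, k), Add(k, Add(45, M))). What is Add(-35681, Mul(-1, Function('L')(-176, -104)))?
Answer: -101479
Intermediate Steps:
Function('L')(M, k) = Add(-2, Mul(Add(M, k), Add(45, M, k))) (Function('L')(M, k) = Add(-2, Mul(Add(M, k), Add(k, Add(45, M)))) = Add(-2, Mul(Add(M, k), Add(45, M, k))))
Add(-35681, Mul(-1, Function('L')(-176, -104))) = Add(-35681, Mul(-1, Add(-2, Pow(-176, 2), Pow(-104, 2), Mul(45, -176), Mul(45, -104), Mul(2, -176, -104)))) = Add(-35681, Mul(-1, Add(-2, 30976, 10816, -7920, -4680, 36608))) = Add(-35681, Mul(-1, 65798)) = Add(-35681, -65798) = -101479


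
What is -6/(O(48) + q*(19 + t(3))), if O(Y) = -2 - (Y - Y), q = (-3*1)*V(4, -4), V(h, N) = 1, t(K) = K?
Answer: 3/34 ≈ 0.088235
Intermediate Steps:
q = -3 (q = -3*1*1 = -3*1 = -3)
O(Y) = -2 (O(Y) = -2 - 1*0 = -2 + 0 = -2)
-6/(O(48) + q*(19 + t(3))) = -6/(-2 - 3*(19 + 3)) = -6/(-2 - 3*22) = -6/(-2 - 66) = -6/(-68) = -1/68*(-6) = 3/34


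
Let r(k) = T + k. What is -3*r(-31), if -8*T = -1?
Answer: 741/8 ≈ 92.625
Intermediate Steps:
T = ⅛ (T = -⅛*(-1) = ⅛ ≈ 0.12500)
r(k) = ⅛ + k
-3*r(-31) = -3*(⅛ - 31) = -3*(-247/8) = 741/8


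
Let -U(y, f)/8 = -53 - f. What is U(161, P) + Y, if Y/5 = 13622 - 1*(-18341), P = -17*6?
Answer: 159423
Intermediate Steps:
P = -102
U(y, f) = 424 + 8*f (U(y, f) = -8*(-53 - f) = 424 + 8*f)
Y = 159815 (Y = 5*(13622 - 1*(-18341)) = 5*(13622 + 18341) = 5*31963 = 159815)
U(161, P) + Y = (424 + 8*(-102)) + 159815 = (424 - 816) + 159815 = -392 + 159815 = 159423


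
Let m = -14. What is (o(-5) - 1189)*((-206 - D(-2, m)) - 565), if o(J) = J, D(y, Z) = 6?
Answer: 927738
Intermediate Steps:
(o(-5) - 1189)*((-206 - D(-2, m)) - 565) = (-5 - 1189)*((-206 - 1*6) - 565) = -1194*((-206 - 6) - 565) = -1194*(-212 - 565) = -1194*(-777) = 927738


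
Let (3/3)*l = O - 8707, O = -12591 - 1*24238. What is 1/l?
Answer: -1/45536 ≈ -2.1961e-5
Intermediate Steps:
O = -36829 (O = -12591 - 24238 = -36829)
l = -45536 (l = -36829 - 8707 = -45536)
1/l = 1/(-45536) = -1/45536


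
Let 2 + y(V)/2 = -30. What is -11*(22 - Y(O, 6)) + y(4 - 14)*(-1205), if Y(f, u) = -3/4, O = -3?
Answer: 307479/4 ≈ 76870.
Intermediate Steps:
y(V) = -64 (y(V) = -4 + 2*(-30) = -4 - 60 = -64)
Y(f, u) = -¾ (Y(f, u) = -3*¼ = -¾)
-11*(22 - Y(O, 6)) + y(4 - 14)*(-1205) = -11*(22 - 1*(-¾)) - 64*(-1205) = -11*(22 + ¾) + 77120 = -11*91/4 + 77120 = -1001/4 + 77120 = 307479/4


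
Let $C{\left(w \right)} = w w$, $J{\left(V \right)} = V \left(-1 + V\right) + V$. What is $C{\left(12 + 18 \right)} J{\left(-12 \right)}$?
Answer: $129600$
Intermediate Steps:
$J{\left(V \right)} = V + V \left(-1 + V\right)$
$C{\left(w \right)} = w^{2}$
$C{\left(12 + 18 \right)} J{\left(-12 \right)} = \left(12 + 18\right)^{2} \left(-12\right)^{2} = 30^{2} \cdot 144 = 900 \cdot 144 = 129600$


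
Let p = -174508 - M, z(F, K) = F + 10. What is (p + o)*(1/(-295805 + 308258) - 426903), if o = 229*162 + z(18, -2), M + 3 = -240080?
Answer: -545981424279658/12453 ≈ -4.3843e+10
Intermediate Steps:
M = -240083 (M = -3 - 240080 = -240083)
z(F, K) = 10 + F
p = 65575 (p = -174508 - 1*(-240083) = -174508 + 240083 = 65575)
o = 37126 (o = 229*162 + (10 + 18) = 37098 + 28 = 37126)
(p + o)*(1/(-295805 + 308258) - 426903) = (65575 + 37126)*(1/(-295805 + 308258) - 426903) = 102701*(1/12453 - 426903) = 102701*(-5316223058/12453) = -545981424279658/12453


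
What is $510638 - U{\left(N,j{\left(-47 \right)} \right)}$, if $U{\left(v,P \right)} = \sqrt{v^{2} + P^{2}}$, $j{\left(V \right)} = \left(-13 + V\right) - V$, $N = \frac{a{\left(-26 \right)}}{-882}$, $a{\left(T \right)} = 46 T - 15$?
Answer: $510638 - \frac{\sqrt{2712973}}{126} \approx 5.1063 \cdot 10^{5}$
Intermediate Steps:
$a{\left(T \right)} = -15 + 46 T$
$N = \frac{173}{126}$ ($N = \frac{-15 + 46 \left(-26\right)}{-882} = \left(-15 - 1196\right) \left(- \frac{1}{882}\right) = \left(-1211\right) \left(- \frac{1}{882}\right) = \frac{173}{126} \approx 1.373$)
$j{\left(V \right)} = -13$
$U{\left(v,P \right)} = \sqrt{P^{2} + v^{2}}$
$510638 - U{\left(N,j{\left(-47 \right)} \right)} = 510638 - \sqrt{\left(-13\right)^{2} + \left(\frac{173}{126}\right)^{2}} = 510638 - \sqrt{169 + \frac{29929}{15876}} = 510638 - \sqrt{\frac{2712973}{15876}} = 510638 - \frac{\sqrt{2712973}}{126}$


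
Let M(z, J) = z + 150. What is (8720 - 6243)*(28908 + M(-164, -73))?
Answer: 71570438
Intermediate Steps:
M(z, J) = 150 + z
(8720 - 6243)*(28908 + M(-164, -73)) = (8720 - 6243)*(28908 + (150 - 164)) = 2477*(28908 - 14) = 2477*28894 = 71570438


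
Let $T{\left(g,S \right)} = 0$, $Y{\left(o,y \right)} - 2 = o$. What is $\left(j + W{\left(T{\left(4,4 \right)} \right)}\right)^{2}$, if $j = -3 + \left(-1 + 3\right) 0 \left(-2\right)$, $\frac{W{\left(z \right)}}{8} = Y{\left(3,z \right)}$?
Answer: $1369$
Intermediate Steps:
$Y{\left(o,y \right)} = 2 + o$
$W{\left(z \right)} = 40$ ($W{\left(z \right)} = 8 \left(2 + 3\right) = 8 \cdot 5 = 40$)
$j = -3$ ($j = -3 + 2 \cdot 0 \left(-2\right) = -3 + 0 \left(-2\right) = -3 + 0 = -3$)
$\left(j + W{\left(T{\left(4,4 \right)} \right)}\right)^{2} = \left(-3 + 40\right)^{2} = 37^{2} = 1369$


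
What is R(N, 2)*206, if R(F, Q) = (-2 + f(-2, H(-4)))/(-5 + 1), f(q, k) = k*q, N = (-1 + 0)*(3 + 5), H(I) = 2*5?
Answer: 1133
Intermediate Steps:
H(I) = 10
N = -8 (N = -1*8 = -8)
R(F, Q) = 11/2 (R(F, Q) = (-2 + 10*(-2))/(-5 + 1) = (-2 - 20)/(-4) = -22*(-1/4) = 11/2)
R(N, 2)*206 = (11/2)*206 = 1133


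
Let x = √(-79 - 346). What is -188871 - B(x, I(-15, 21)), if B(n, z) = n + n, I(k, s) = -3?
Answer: -188871 - 10*I*√17 ≈ -1.8887e+5 - 41.231*I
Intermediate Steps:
x = 5*I*√17 (x = √(-425) = 5*I*√17 ≈ 20.616*I)
B(n, z) = 2*n
-188871 - B(x, I(-15, 21)) = -188871 - 2*5*I*√17 = -188871 - 10*I*√17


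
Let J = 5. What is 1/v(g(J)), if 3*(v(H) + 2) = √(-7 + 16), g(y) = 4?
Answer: -1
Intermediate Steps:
v(H) = -1 (v(H) = -2 + √(-7 + 16)/3 = -2 + √9/3 = -2 + (⅓)*3 = -2 + 1 = -1)
1/v(g(J)) = 1/(-1) = -1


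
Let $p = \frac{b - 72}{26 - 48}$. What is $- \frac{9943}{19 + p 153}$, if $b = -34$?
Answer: $- \frac{109373}{8318} \approx -13.149$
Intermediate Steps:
$p = \frac{53}{11}$ ($p = \frac{-34 - 72}{26 - 48} = - \frac{106}{-22} = \left(-106\right) \left(- \frac{1}{22}\right) = \frac{53}{11} \approx 4.8182$)
$- \frac{9943}{19 + p 153} = - \frac{9943}{19 + \frac{53}{11} \cdot 153} = - \frac{9943}{19 + \frac{8109}{11}} = - \frac{9943}{\frac{8318}{11}} = \left(-9943\right) \frac{11}{8318} = - \frac{109373}{8318}$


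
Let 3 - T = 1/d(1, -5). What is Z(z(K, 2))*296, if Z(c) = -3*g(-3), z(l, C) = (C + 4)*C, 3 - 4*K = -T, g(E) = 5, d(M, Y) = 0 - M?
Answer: -4440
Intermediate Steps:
d(M, Y) = -M
T = 4 (T = 3 - 1/((-1*1)) = 3 - 1/(-1) = 3 - 1*(-1) = 3 + 1 = 4)
K = 7/4 (K = 3/4 - (-1)*4/4 = 3/4 - 1/4*(-4) = 3/4 + 1 = 7/4 ≈ 1.7500)
z(l, C) = C*(4 + C) (z(l, C) = (4 + C)*C = C*(4 + C))
Z(c) = -15 (Z(c) = -3*5 = -15)
Z(z(K, 2))*296 = -15*296 = -4440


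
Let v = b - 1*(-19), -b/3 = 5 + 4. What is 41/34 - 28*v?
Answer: 7657/34 ≈ 225.21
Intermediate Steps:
b = -27 (b = -3*(5 + 4) = -3*9 = -27)
v = -8 (v = -27 - 1*(-19) = -27 + 19 = -8)
41/34 - 28*v = 41/34 - 28*(-8) = 41*(1/34) + 224 = 41/34 + 224 = 7657/34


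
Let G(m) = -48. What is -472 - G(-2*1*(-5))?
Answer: -424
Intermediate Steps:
-472 - G(-2*1*(-5)) = -472 - 1*(-48) = -472 + 48 = -424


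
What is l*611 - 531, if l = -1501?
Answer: -917642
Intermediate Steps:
l*611 - 531 = -1501*611 - 531 = -917111 - 531 = -917642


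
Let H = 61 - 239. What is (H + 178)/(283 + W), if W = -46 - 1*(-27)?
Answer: 0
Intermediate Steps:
W = -19 (W = -46 + 27 = -19)
H = -178
(H + 178)/(283 + W) = (-178 + 178)/(283 - 19) = 0/264 = 0*(1/264) = 0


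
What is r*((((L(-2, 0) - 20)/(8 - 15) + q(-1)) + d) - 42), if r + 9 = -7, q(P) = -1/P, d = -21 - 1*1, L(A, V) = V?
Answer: 6736/7 ≈ 962.29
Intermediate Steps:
d = -22 (d = -21 - 1 = -22)
r = -16 (r = -9 - 7 = -16)
r*((((L(-2, 0) - 20)/(8 - 15) + q(-1)) + d) - 42) = -16*((((0 - 20)/(8 - 15) - 1/(-1)) - 22) - 42) = -16*(((-20/(-7) - 1*(-1)) - 22) - 42) = -16*(((-20*(-1/7) + 1) - 22) - 42) = -16*(((20/7 + 1) - 22) - 42) = -16*((27/7 - 22) - 42) = -16*(-127/7 - 42) = -16*(-421/7) = 6736/7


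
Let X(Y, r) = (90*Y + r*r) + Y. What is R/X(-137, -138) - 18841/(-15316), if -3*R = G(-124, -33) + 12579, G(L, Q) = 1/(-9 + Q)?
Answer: 537276515/906599988 ≈ 0.59263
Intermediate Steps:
R = -528317/126 (R = -(1/(-9 - 33) + 12579)/3 = -(1/(-42) + 12579)/3 = -(-1/42 + 12579)/3 = -⅓*528317/42 = -528317/126 ≈ -4193.0)
X(Y, r) = r² + 91*Y (X(Y, r) = (90*Y + r²) + Y = (r² + 90*Y) + Y = r² + 91*Y)
R/X(-137, -138) - 18841/(-15316) = -528317/(126*((-138)² + 91*(-137))) - 18841/(-15316) = -528317/(126*(19044 - 12467)) - 18841*(-1/15316) = -528317/126/6577 + 18841/15316 = -528317/126*1/6577 + 18841/15316 = -528317/828702 + 18841/15316 = 537276515/906599988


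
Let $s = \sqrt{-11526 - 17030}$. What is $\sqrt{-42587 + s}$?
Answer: $\sqrt{-42587 + 22 i \sqrt{59}} \approx 0.4094 + 206.37 i$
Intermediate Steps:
$s = 22 i \sqrt{59}$ ($s = \sqrt{-28556} = 22 i \sqrt{59} \approx 168.99 i$)
$\sqrt{-42587 + s} = \sqrt{-42587 + 22 i \sqrt{59}}$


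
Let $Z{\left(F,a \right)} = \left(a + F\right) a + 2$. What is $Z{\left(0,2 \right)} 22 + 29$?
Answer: $161$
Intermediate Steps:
$Z{\left(F,a \right)} = 2 + a \left(F + a\right)$ ($Z{\left(F,a \right)} = \left(F + a\right) a + 2 = a \left(F + a\right) + 2 = 2 + a \left(F + a\right)$)
$Z{\left(0,2 \right)} 22 + 29 = \left(2 + 2^{2} + 0 \cdot 2\right) 22 + 29 = \left(2 + 4 + 0\right) 22 + 29 = 6 \cdot 22 + 29 = 132 + 29 = 161$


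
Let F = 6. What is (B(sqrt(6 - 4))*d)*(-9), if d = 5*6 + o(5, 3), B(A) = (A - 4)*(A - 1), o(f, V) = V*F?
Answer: -2592 + 2160*sqrt(2) ≈ 462.70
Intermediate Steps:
o(f, V) = 6*V (o(f, V) = V*6 = 6*V)
B(A) = (-1 + A)*(-4 + A) (B(A) = (-4 + A)*(-1 + A) = (-1 + A)*(-4 + A))
d = 48 (d = 5*6 + 6*3 = 30 + 18 = 48)
(B(sqrt(6 - 4))*d)*(-9) = ((4 + (sqrt(6 - 4))**2 - 5*sqrt(6 - 4))*48)*(-9) = ((4 + (sqrt(2))**2 - 5*sqrt(2))*48)*(-9) = ((4 + 2 - 5*sqrt(2))*48)*(-9) = ((6 - 5*sqrt(2))*48)*(-9) = (288 - 240*sqrt(2))*(-9) = -2592 + 2160*sqrt(2)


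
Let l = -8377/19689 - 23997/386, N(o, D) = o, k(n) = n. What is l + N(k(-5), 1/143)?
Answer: -513710225/7599954 ≈ -67.594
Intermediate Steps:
l = -475710455/7599954 (l = -8377*1/19689 - 23997*1/386 = -8377/19689 - 23997/386 = -475710455/7599954 ≈ -62.594)
l + N(k(-5), 1/143) = -475710455/7599954 - 5 = -513710225/7599954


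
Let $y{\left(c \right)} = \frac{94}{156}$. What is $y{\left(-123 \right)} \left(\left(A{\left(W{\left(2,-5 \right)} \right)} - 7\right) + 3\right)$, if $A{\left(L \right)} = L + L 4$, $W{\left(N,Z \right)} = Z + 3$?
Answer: $- \frac{329}{39} \approx -8.4359$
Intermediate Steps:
$W{\left(N,Z \right)} = 3 + Z$
$A{\left(L \right)} = 5 L$ ($A{\left(L \right)} = L + 4 L = 5 L$)
$y{\left(c \right)} = \frac{47}{78}$ ($y{\left(c \right)} = 94 \cdot \frac{1}{156} = \frac{47}{78}$)
$y{\left(-123 \right)} \left(\left(A{\left(W{\left(2,-5 \right)} \right)} - 7\right) + 3\right) = \frac{47 \left(\left(5 \left(3 - 5\right) - 7\right) + 3\right)}{78} = \frac{47 \left(\left(5 \left(-2\right) - 7\right) + 3\right)}{78} = \frac{47 \left(\left(-10 - 7\right) + 3\right)}{78} = \frac{47 \left(-17 + 3\right)}{78} = \frac{47}{78} \left(-14\right) = - \frac{329}{39}$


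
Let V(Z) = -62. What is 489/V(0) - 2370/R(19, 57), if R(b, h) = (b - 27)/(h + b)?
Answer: 1395441/62 ≈ 22507.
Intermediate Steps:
R(b, h) = (-27 + b)/(b + h)
489/V(0) - 2370/R(19, 57) = 489/(-62) - 2370*(19 + 57)/(-27 + 19) = 489*(-1/62) - 2370/(-8/76) = -489/62 - 2370/((1/76)*(-8)) = -489/62 - 2370/(-2/19) = -489/62 - 2370*(-19/2) = -489/62 + 22515 = 1395441/62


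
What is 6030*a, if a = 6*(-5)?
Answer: -180900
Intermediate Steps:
a = -30
6030*a = 6030*(-30) = -180900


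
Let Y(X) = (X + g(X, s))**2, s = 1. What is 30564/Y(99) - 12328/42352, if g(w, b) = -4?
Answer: 147898291/47778350 ≈ 3.0955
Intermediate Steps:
Y(X) = (-4 + X)**2 (Y(X) = (X - 4)**2 = (-4 + X)**2)
30564/Y(99) - 12328/42352 = 30564/((-4 + 99)**2) - 12328/42352 = 30564/(95**2) - 12328*1/42352 = 30564/9025 - 1541/5294 = 147898291/47778350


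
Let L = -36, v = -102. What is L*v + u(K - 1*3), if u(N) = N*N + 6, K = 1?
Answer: 3682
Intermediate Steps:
u(N) = 6 + N**2 (u(N) = N**2 + 6 = 6 + N**2)
L*v + u(K - 1*3) = -36*(-102) + (6 + (1 - 1*3)**2) = 3672 + (6 + (1 - 3)**2) = 3672 + (6 + (-2)**2) = 3672 + (6 + 4) = 3672 + 10 = 3682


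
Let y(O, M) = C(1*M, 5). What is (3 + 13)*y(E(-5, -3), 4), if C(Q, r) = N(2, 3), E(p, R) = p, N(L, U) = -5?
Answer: -80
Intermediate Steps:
C(Q, r) = -5
y(O, M) = -5
(3 + 13)*y(E(-5, -3), 4) = (3 + 13)*(-5) = 16*(-5) = -80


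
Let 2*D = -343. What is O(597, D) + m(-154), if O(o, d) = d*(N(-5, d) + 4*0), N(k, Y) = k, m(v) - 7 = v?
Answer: 1421/2 ≈ 710.50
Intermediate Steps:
D = -343/2 (D = (½)*(-343) = -343/2 ≈ -171.50)
m(v) = 7 + v
O(o, d) = -5*d (O(o, d) = d*(-5 + 4*0) = d*(-5 + 0) = d*(-5) = -5*d)
O(597, D) + m(-154) = -5*(-343/2) + (7 - 154) = 1715/2 - 147 = 1421/2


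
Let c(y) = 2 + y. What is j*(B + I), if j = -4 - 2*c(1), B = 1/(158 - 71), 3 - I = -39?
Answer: -36550/87 ≈ -420.11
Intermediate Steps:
I = 42 (I = 3 - 1*(-39) = 3 + 39 = 42)
B = 1/87 ≈ 0.011494
j = -10 (j = -4 - 2*(2 + 1) = -4 - 2*3 = -4 - 6 = -10)
j*(B + I) = -10*(1/87 + 42) = -10*3655/87 = -36550/87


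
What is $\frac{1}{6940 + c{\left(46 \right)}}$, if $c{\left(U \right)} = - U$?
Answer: $\frac{1}{6894} \approx 0.00014505$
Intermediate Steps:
$\frac{1}{6940 + c{\left(46 \right)}} = \frac{1}{6940 - 46} = \frac{1}{6894}$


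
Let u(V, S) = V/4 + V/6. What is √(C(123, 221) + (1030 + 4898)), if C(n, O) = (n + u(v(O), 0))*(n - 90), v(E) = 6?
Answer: 7*√822/2 ≈ 100.35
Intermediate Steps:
u(V, S) = 5*V/12 (u(V, S) = V*(¼) + V*(⅙) = V/4 + V/6 = 5*V/12)
C(n, O) = (-90 + n)*(5/2 + n) (C(n, O) = (n + (5/12)*6)*(n - 90) = (n + 5/2)*(-90 + n) = (5/2 + n)*(-90 + n) = (-90 + n)*(5/2 + n))
√(C(123, 221) + (1030 + 4898)) = √((-225 + 123² - 175/2*123) + (1030 + 4898)) = √((-225 + 15129 - 21525/2) + 5928) = √(8283/2 + 5928) = √(20139/2) = 7*√822/2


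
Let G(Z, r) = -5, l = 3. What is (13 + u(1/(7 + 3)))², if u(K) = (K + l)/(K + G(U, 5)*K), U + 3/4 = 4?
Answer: 441/16 ≈ 27.563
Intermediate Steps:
U = 13/4 (U = -¾ + 4 = 13/4 ≈ 3.2500)
u(K) = -(3 + K)/(4*K) (u(K) = (K + 3)/(K - 5*K) = (3 + K)/((-4*K)) = (3 + K)*(-1/(4*K)) = -(3 + K)/(4*K))
(13 + u(1/(7 + 3)))² = (13 + (-3 - 1/(7 + 3))/(4*(1/(7 + 3))))² = (13 + (-3 - 1/10)/(4*(1/10)))² = (13 + (-3 - 1*⅒)/(4*(⅒)))² = (13 + (¼)*10*(-3 - ⅒))² = (13 + (¼)*10*(-31/10))² = (13 - 31/4)² = (21/4)² = 441/16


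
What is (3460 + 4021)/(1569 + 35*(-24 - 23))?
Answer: -7481/76 ≈ -98.434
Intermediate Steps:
(3460 + 4021)/(1569 + 35*(-24 - 23)) = 7481/(1569 + 35*(-47)) = 7481/(1569 - 1645) = 7481/(-76) = 7481*(-1/76) = -7481/76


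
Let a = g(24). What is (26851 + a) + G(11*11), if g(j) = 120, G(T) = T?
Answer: 27092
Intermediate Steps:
a = 120
(26851 + a) + G(11*11) = (26851 + 120) + 11*11 = 26971 + 121 = 27092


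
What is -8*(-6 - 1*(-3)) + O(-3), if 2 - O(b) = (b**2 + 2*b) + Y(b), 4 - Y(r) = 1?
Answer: 20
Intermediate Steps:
Y(r) = 3 (Y(r) = 4 - 1*1 = 4 - 1 = 3)
O(b) = -1 - b**2 - 2*b (O(b) = 2 - ((b**2 + 2*b) + 3) = 2 - (3 + b**2 + 2*b) = 2 + (-3 - b**2 - 2*b) = -1 - b**2 - 2*b)
-8*(-6 - 1*(-3)) + O(-3) = -8*(-6 - 1*(-3)) + (-1 - 1*(-3)**2 - 2*(-3)) = -8*(-6 + 3) + (-1 - 1*9 + 6) = -8*(-3) + (-1 - 9 + 6) = 24 - 4 = 20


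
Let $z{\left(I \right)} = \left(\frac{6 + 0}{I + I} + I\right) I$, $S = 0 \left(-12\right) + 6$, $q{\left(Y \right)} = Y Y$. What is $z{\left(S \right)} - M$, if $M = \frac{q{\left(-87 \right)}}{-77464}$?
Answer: $\frac{3028665}{77464} \approx 39.098$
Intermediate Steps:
$q{\left(Y \right)} = Y^{2}$
$M = - \frac{7569}{77464}$ ($M = \frac{\left(-87\right)^{2}}{-77464} = 7569 \left(- \frac{1}{77464}\right) = - \frac{7569}{77464} \approx -0.09771$)
$S = 6$ ($S = 0 + 6 = 6$)
$z{\left(I \right)} = I \left(I + \frac{3}{I}\right)$ ($z{\left(I \right)} = \left(\frac{6}{2 I} + I\right) I = \left(6 \frac{1}{2 I} + I\right) I = \left(\frac{3}{I} + I\right) I = \left(I + \frac{3}{I}\right) I = I \left(I + \frac{3}{I}\right)$)
$z{\left(S \right)} - M = \left(3 + 6^{2}\right) - - \frac{7569}{77464} = \left(3 + 36\right) + \frac{7569}{77464} = 39 + \frac{7569}{77464} = \frac{3028665}{77464}$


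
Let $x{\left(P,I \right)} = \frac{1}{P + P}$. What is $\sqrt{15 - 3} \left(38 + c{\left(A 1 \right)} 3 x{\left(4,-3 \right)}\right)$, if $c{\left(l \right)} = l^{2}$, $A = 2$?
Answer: $79 \sqrt{3} \approx 136.83$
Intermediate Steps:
$x{\left(P,I \right)} = \frac{1}{2 P}$
$\sqrt{15 - 3} \left(38 + c{\left(A 1 \right)} 3 x{\left(4,-3 \right)}\right) = \sqrt{15 - 3} \left(38 + \left(2 \cdot 1\right)^{2} \cdot 3 \frac{1}{2 \cdot 4}\right) = \sqrt{12} \left(38 + 2^{2} \cdot 3 \cdot \frac{1}{2} \cdot \frac{1}{4}\right) = 2 \sqrt{3} \left(38 + 4 \cdot 3 \cdot \frac{1}{8}\right) = 2 \sqrt{3} \left(38 + 12 \cdot \frac{1}{8}\right) = 2 \sqrt{3} \left(38 + \frac{3}{2}\right) = 2 \sqrt{3} \cdot \frac{79}{2} = 79 \sqrt{3}$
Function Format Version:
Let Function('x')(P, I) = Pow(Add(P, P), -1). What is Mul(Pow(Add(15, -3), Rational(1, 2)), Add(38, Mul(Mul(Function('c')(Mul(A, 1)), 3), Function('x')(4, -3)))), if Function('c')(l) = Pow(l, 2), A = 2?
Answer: Mul(79, Pow(3, Rational(1, 2))) ≈ 136.83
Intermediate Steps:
Function('x')(P, I) = Mul(Rational(1, 2), Pow(P, -1)) (Function('x')(P, I) = Pow(Mul(2, P), -1) = Mul(Rational(1, 2), Pow(P, -1)))
Mul(Pow(Add(15, -3), Rational(1, 2)), Add(38, Mul(Mul(Function('c')(Mul(A, 1)), 3), Function('x')(4, -3)))) = Mul(Pow(Add(15, -3), Rational(1, 2)), Add(38, Mul(Mul(Pow(Mul(2, 1), 2), 3), Mul(Rational(1, 2), Pow(4, -1))))) = Mul(Pow(12, Rational(1, 2)), Add(38, Mul(Mul(Pow(2, 2), 3), Mul(Rational(1, 2), Rational(1, 4))))) = Mul(Mul(2, Pow(3, Rational(1, 2))), Add(38, Mul(Mul(4, 3), Rational(1, 8)))) = Mul(Mul(2, Pow(3, Rational(1, 2))), Add(38, Mul(12, Rational(1, 8)))) = Mul(Mul(2, Pow(3, Rational(1, 2))), Add(38, Rational(3, 2))) = Mul(Mul(2, Pow(3, Rational(1, 2))), Rational(79, 2)) = Mul(79, Pow(3, Rational(1, 2)))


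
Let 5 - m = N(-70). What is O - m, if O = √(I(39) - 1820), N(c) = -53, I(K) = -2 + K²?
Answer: -58 + I*√301 ≈ -58.0 + 17.349*I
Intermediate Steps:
m = 58 (m = 5 - 1*(-53) = 5 + 53 = 58)
O = I*√301 (O = √((-2 + 39²) - 1820) = √((-2 + 1521) - 1820) = √(1519 - 1820) = √(-301) = I*√301 ≈ 17.349*I)
O - m = I*√301 - 1*58 = I*√301 - 58 = -58 + I*√301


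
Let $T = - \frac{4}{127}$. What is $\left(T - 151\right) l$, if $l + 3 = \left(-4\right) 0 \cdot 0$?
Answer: $\frac{57543}{127} \approx 453.09$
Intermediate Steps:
$l = -3$ ($l = -3 + \left(-4\right) 0 \cdot 0 = -3 + 0 \cdot 0 = -3 + 0 = -3$)
$T = - \frac{4}{127}$ ($T = \left(-4\right) \frac{1}{127} = - \frac{4}{127} \approx -0.031496$)
$\left(T - 151\right) l = \left(- \frac{4}{127} - 151\right) \left(-3\right) = \left(- \frac{19181}{127}\right) \left(-3\right) = \frac{57543}{127}$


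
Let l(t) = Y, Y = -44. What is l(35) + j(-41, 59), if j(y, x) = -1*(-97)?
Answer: 53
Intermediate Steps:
l(t) = -44
j(y, x) = 97
l(35) + j(-41, 59) = -44 + 97 = 53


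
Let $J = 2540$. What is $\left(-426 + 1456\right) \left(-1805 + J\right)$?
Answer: $757050$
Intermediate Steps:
$\left(-426 + 1456\right) \left(-1805 + J\right) = \left(-426 + 1456\right) \left(-1805 + 2540\right) = 1030 \cdot 735 = 757050$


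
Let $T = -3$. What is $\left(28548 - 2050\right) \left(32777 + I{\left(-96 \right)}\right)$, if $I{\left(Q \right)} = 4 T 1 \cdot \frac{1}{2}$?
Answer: $868365958$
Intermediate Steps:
$I{\left(Q \right)} = -6$ ($I{\left(Q \right)} = 4 \left(-3\right) 1 \cdot \frac{1}{2} = - 12 \cdot 1 \cdot \frac{1}{2} = \left(-12\right) \frac{1}{2} = -6$)
$\left(28548 - 2050\right) \left(32777 + I{\left(-96 \right)}\right) = \left(28548 - 2050\right) \left(32777 - 6\right) = 26498 \cdot 32771 = 868365958$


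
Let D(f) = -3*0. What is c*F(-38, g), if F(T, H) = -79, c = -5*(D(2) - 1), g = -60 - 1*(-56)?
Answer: -395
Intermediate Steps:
g = -4 (g = -60 + 56 = -4)
D(f) = 0
c = 5 (c = -5*(0 - 1) = -5*(-1) = 5)
c*F(-38, g) = 5*(-79) = -395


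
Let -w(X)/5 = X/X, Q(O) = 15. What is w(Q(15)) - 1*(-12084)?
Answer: 12079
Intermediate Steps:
w(X) = -5 (w(X) = -5*X/X = -5*1 = -5)
w(Q(15)) - 1*(-12084) = -5 - 1*(-12084) = -5 + 12084 = 12079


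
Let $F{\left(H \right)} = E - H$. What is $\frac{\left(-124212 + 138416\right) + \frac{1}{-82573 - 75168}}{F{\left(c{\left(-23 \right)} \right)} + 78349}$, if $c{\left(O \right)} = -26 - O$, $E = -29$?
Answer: $\frac{2240553163}{12354748343} \approx 0.18135$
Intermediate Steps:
$F{\left(H \right)} = -29 - H$
$\frac{\left(-124212 + 138416\right) + \frac{1}{-82573 - 75168}}{F{\left(c{\left(-23 \right)} \right)} + 78349} = \frac{\left(-124212 + 138416\right) + \frac{1}{-82573 - 75168}}{\left(-29 - \left(-26 - -23\right)\right) + 78349} = \frac{14204 + \frac{1}{-157741}}{\left(-29 - \left(-26 + 23\right)\right) + 78349} = \frac{14204 - \frac{1}{157741}}{\left(-29 - -3\right) + 78349} = \frac{2240553163}{157741 \left(\left(-29 + 3\right) + 78349\right)} = \frac{2240553163}{157741 \left(-26 + 78349\right)} = \frac{2240553163}{157741 \cdot 78323} = \frac{2240553163}{157741} \cdot \frac{1}{78323} = \frac{2240553163}{12354748343}$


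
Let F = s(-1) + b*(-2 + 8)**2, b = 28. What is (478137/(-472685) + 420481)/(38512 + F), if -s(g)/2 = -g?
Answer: 99377291674/9339782915 ≈ 10.640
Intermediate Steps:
s(g) = 2*g (s(g) = -(-2)*g = 2*g)
F = 1006 (F = 2*(-1) + 28*(-2 + 8)**2 = -2 + 28*6**2 = -2 + 28*36 = -2 + 1008 = 1006)
(478137/(-472685) + 420481)/(38512 + F) = (478137/(-472685) + 420481)/(38512 + 1006) = (478137*(-1/472685) + 420481)/39518 = (-478137/472685 + 420481)*(1/39518) = (198754583348/472685)*(1/39518) = 99377291674/9339782915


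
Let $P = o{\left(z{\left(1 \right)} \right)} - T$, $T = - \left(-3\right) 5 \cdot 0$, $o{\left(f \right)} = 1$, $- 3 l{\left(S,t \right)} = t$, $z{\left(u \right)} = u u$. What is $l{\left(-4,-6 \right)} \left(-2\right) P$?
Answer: $-4$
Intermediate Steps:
$z{\left(u \right)} = u^{2}$
$l{\left(S,t \right)} = - \frac{t}{3}$
$T = 0$ ($T = \left(-1\right) \left(-15\right) 0 = 15 \cdot 0 = 0$)
$P = 1$ ($P = 1 - 0 = 1 + 0 = 1$)
$l{\left(-4,-6 \right)} \left(-2\right) P = \left(- \frac{1}{3}\right) \left(-6\right) \left(-2\right) 1 = 2 \left(-2\right) 1 = \left(-4\right) 1 = -4$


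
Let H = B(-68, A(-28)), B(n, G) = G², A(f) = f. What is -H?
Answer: -784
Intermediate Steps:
H = 784 (H = (-28)² = 784)
-H = -1*784 = -784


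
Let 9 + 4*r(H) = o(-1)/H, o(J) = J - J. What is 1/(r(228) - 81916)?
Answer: -4/327673 ≈ -1.2207e-5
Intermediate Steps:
o(J) = 0
r(H) = -9/4 (r(H) = -9/4 + (0/H)/4 = -9/4 + (¼)*0 = -9/4 + 0 = -9/4)
1/(r(228) - 81916) = 1/(-9/4 - 81916) = 1/(-327673/4) = -4/327673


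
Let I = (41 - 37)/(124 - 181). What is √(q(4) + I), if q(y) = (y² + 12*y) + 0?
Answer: 2*√51927/57 ≈ 7.9956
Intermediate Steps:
q(y) = y² + 12*y
I = -4/57 (I = 4/(-57) = 4*(-1/57) = -4/57 ≈ -0.070175)
√(q(4) + I) = √(4*(12 + 4) - 4/57) = √(4*16 - 4/57) = √(64 - 4/57) = √(3644/57) = 2*√51927/57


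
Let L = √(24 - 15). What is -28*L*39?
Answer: -3276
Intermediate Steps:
L = 3 (L = √9 = 3)
-28*L*39 = -28*3*39 = -84*39 = -3276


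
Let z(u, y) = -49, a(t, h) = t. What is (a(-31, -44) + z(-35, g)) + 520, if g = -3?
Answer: 440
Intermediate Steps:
(a(-31, -44) + z(-35, g)) + 520 = (-31 - 49) + 520 = -80 + 520 = 440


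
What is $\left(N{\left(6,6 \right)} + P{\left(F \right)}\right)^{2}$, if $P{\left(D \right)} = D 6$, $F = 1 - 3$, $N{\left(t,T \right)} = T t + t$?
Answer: $900$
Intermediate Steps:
$N{\left(t,T \right)} = t + T t$
$F = -2$ ($F = 1 - 3 = -2$)
$P{\left(D \right)} = 6 D$
$\left(N{\left(6,6 \right)} + P{\left(F \right)}\right)^{2} = \left(6 \left(1 + 6\right) + 6 \left(-2\right)\right)^{2} = \left(6 \cdot 7 - 12\right)^{2} = \left(42 - 12\right)^{2} = 30^{2} = 900$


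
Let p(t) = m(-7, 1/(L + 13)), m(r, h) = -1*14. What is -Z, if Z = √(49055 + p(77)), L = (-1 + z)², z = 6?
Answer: -3*√5449 ≈ -221.45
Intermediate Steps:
L = 25 (L = (-1 + 6)² = 5² = 25)
m(r, h) = -14
p(t) = -14
Z = 3*√5449 (Z = √(49055 - 14) = √49041 = 3*√5449 ≈ 221.45)
-Z = -3*√5449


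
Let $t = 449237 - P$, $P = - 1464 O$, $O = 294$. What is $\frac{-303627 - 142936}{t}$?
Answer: $- \frac{446563}{879653} \approx -0.50766$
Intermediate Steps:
$P = -430416$ ($P = \left(-1464\right) 294 = -430416$)
$t = 879653$ ($t = 449237 - -430416 = 449237 + 430416 = 879653$)
$\frac{-303627 - 142936}{t} = \frac{-303627 - 142936}{879653} = \left(-446563\right) \frac{1}{879653} = - \frac{446563}{879653}$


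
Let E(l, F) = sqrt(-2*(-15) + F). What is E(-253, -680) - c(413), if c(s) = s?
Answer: -413 + 5*I*sqrt(26) ≈ -413.0 + 25.495*I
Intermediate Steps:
E(l, F) = sqrt(30 + F)
E(-253, -680) - c(413) = sqrt(30 - 680) - 1*413 = sqrt(-650) - 413 = 5*I*sqrt(26) - 413 = -413 + 5*I*sqrt(26)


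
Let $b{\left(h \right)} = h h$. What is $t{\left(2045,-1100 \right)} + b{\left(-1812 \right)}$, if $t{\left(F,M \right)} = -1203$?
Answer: $3282141$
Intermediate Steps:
$b{\left(h \right)} = h^{2}$
$t{\left(2045,-1100 \right)} + b{\left(-1812 \right)} = -1203 + \left(-1812\right)^{2} = -1203 + 3283344 = 3282141$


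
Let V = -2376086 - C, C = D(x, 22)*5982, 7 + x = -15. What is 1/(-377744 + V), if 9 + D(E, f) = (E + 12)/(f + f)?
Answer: -11/29684957 ≈ -3.7056e-7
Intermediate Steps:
x = -22 (x = -7 - 15 = -22)
D(E, f) = -9 + (12 + E)/(2*f) (D(E, f) = -9 + (E + 12)/(f + f) = -9 + (12 + E)/((2*f)) = -9 + (12 + E)*(1/(2*f)) = -9 + (12 + E)/(2*f))
C = -607173/11 (C = ((½)*(12 - 22 - 18*22)/22)*5982 = ((½)*(1/22)*(12 - 22 - 396))*5982 = ((½)*(1/22)*(-406))*5982 = -203/22*5982 = -607173/11 ≈ -55198.)
V = -25529773/11 (V = -2376086 - 1*(-607173/11) = -2376086 + 607173/11 = -25529773/11 ≈ -2.3209e+6)
1/(-377744 + V) = 1/(-377744 - 25529773/11) = 1/(-29684957/11) = -11/29684957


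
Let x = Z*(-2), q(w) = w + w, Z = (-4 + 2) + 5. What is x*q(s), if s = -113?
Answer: 1356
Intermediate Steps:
Z = 3 (Z = -2 + 5 = 3)
q(w) = 2*w
x = -6 (x = 3*(-2) = -6)
x*q(s) = -12*(-113) = -6*(-226) = 1356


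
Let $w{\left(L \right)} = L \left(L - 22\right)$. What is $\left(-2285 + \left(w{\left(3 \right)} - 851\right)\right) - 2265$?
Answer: $-5458$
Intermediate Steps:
$w{\left(L \right)} = L \left(-22 + L\right)$
$\left(-2285 + \left(w{\left(3 \right)} - 851\right)\right) - 2265 = \left(-2285 + \left(3 \left(-22 + 3\right) - 851\right)\right) - 2265 = \left(-2285 + \left(3 \left(-19\right) - 851\right)\right) - 2265 = \left(-2285 - 908\right) - 2265 = -3193 - 2265 = -5458$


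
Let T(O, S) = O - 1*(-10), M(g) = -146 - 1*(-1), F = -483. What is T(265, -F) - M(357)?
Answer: 420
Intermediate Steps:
M(g) = -145 (M(g) = -146 + 1 = -145)
T(O, S) = 10 + O (T(O, S) = O + 10 = 10 + O)
T(265, -F) - M(357) = (10 + 265) - 1*(-145) = 275 + 145 = 420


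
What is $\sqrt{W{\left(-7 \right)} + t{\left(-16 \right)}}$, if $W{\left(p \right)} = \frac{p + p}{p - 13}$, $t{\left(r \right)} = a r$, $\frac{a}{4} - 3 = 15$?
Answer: $\frac{i \sqrt{115130}}{10} \approx 33.931 i$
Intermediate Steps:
$a = 72$ ($a = 12 + 4 \cdot 15 = 12 + 60 = 72$)
$t{\left(r \right)} = 72 r$
$W{\left(p \right)} = \frac{2 p}{-13 + p}$
$\sqrt{W{\left(-7 \right)} + t{\left(-16 \right)}} = \sqrt{2 \left(-7\right) \frac{1}{-13 - 7} + 72 \left(-16\right)} = \sqrt{2 \left(-7\right) \frac{1}{-20} - 1152} = \sqrt{2 \left(-7\right) \left(- \frac{1}{20}\right) - 1152} = \sqrt{\frac{7}{10} - 1152} = \sqrt{- \frac{11513}{10}} = \frac{i \sqrt{115130}}{10}$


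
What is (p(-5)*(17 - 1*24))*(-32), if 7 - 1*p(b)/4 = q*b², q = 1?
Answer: -16128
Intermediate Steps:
p(b) = 28 - 4*b²
(p(-5)*(17 - 1*24))*(-32) = ((28 - 4*(-5)²)*(17 - 1*24))*(-32) = ((28 - 4*25)*(17 - 24))*(-32) = ((28 - 100)*(-7))*(-32) = -72*(-7)*(-32) = 504*(-32) = -16128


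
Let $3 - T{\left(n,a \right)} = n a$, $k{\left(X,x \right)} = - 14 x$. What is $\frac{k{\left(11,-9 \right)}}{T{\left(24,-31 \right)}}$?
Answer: $\frac{14}{83} \approx 0.16867$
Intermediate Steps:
$T{\left(n,a \right)} = 3 - a n$ ($T{\left(n,a \right)} = 3 - n a = 3 - a n$)
$\frac{k{\left(11,-9 \right)}}{T{\left(24,-31 \right)}} = \frac{\left(-14\right) \left(-9\right)}{3 - \left(-31\right) 24} = \frac{126}{3 + 744} = \frac{126}{747} = 126 \cdot \frac{1}{747} = \frac{14}{83}$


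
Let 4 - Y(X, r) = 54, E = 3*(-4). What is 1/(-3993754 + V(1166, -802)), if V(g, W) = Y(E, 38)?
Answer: -1/3993804 ≈ -2.5039e-7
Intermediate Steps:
E = -12
Y(X, r) = -50 (Y(X, r) = 4 - 1*54 = 4 - 54 = -50)
V(g, W) = -50
1/(-3993754 + V(1166, -802)) = 1/(-3993754 - 50) = 1/(-3993804) = -1/3993804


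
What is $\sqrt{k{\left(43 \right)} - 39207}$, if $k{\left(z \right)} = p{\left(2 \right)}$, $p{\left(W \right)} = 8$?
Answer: $i \sqrt{39199} \approx 197.99 i$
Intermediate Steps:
$k{\left(z \right)} = 8$
$\sqrt{k{\left(43 \right)} - 39207} = \sqrt{8 - 39207} = \sqrt{-39199} = i \sqrt{39199}$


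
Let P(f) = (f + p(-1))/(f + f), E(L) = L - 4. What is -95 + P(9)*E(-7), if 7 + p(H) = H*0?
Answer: -866/9 ≈ -96.222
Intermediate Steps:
E(L) = -4 + L
p(H) = -7 (p(H) = -7 + H*0 = -7 + 0 = -7)
P(f) = (-7 + f)/(2*f) (P(f) = (f - 7)/(f + f) = (-7 + f)/((2*f)) = (-7 + f)*(1/(2*f)) = (-7 + f)/(2*f))
-95 + P(9)*E(-7) = -95 + ((½)*(-7 + 9)/9)*(-4 - 7) = -95 + ((½)*(⅑)*2)*(-11) = -95 + (⅑)*(-11) = -95 - 11/9 = -866/9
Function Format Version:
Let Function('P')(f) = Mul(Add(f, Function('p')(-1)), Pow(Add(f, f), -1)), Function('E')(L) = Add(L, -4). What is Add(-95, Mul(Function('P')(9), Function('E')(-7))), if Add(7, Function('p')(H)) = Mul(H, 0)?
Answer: Rational(-866, 9) ≈ -96.222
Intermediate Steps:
Function('E')(L) = Add(-4, L)
Function('p')(H) = -7 (Function('p')(H) = Add(-7, Mul(H, 0)) = Add(-7, 0) = -7)
Function('P')(f) = Mul(Rational(1, 2), Pow(f, -1), Add(-7, f)) (Function('P')(f) = Mul(Add(f, -7), Pow(Add(f, f), -1)) = Mul(Add(-7, f), Pow(Mul(2, f), -1)) = Mul(Add(-7, f), Mul(Rational(1, 2), Pow(f, -1))) = Mul(Rational(1, 2), Pow(f, -1), Add(-7, f)))
Add(-95, Mul(Function('P')(9), Function('E')(-7))) = Add(-95, Mul(Mul(Rational(1, 2), Pow(9, -1), Add(-7, 9)), Add(-4, -7))) = Add(-95, Mul(Mul(Rational(1, 2), Rational(1, 9), 2), -11)) = Add(-95, Mul(Rational(1, 9), -11)) = Add(-95, Rational(-11, 9)) = Rational(-866, 9)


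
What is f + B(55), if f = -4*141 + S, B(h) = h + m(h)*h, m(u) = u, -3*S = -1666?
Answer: 9214/3 ≈ 3071.3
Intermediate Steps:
S = 1666/3 (S = -⅓*(-1666) = 1666/3 ≈ 555.33)
B(h) = h + h² (B(h) = h + h*h = h + h²)
f = -26/3 (f = -4*141 + 1666/3 = -564 + 1666/3 = -26/3 ≈ -8.6667)
f + B(55) = -26/3 + 55*(1 + 55) = -26/3 + 55*56 = -26/3 + 3080 = 9214/3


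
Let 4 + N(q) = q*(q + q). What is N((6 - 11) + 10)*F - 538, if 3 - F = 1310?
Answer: -60660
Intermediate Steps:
F = -1307 (F = 3 - 1*1310 = 3 - 1310 = -1307)
N(q) = -4 + 2*q**2 (N(q) = -4 + q*(q + q) = -4 + q*(2*q) = -4 + 2*q**2)
N((6 - 11) + 10)*F - 538 = (-4 + 2*((6 - 11) + 10)**2)*(-1307) - 538 = (-4 + 2*(-5 + 10)**2)*(-1307) - 538 = (-4 + 2*5**2)*(-1307) - 538 = (-4 + 2*25)*(-1307) - 538 = (-4 + 50)*(-1307) - 538 = 46*(-1307) - 538 = -60122 - 538 = -60660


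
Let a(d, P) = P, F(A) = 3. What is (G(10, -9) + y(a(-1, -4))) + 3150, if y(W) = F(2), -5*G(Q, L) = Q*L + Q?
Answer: 3169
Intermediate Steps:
G(Q, L) = -Q/5 - L*Q/5 (G(Q, L) = -(Q*L + Q)/5 = -(L*Q + Q)/5 = -(Q + L*Q)/5 = -Q/5 - L*Q/5)
y(W) = 3
(G(10, -9) + y(a(-1, -4))) + 3150 = (-⅕*10*(1 - 9) + 3) + 3150 = (-⅕*10*(-8) + 3) + 3150 = (16 + 3) + 3150 = 19 + 3150 = 3169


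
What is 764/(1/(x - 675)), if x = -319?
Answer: -759416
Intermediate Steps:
764/(1/(x - 675)) = 764/(1/(-319 - 675)) = 764/(1/(-994)) = 764/(-1/994) = 764*(-994) = -759416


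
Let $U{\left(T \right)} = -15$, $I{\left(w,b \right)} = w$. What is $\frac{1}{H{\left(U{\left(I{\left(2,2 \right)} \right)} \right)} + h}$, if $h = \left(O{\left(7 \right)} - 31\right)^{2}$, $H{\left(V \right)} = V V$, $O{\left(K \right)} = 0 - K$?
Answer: $\frac{1}{1669} \approx 0.00059916$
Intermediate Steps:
$O{\left(K \right)} = - K$
$H{\left(V \right)} = V^{2}$
$h = 1444$ ($h = \left(\left(-1\right) 7 - 31\right)^{2} = \left(-7 - 31\right)^{2} = \left(-38\right)^{2} = 1444$)
$\frac{1}{H{\left(U{\left(I{\left(2,2 \right)} \right)} \right)} + h} = \frac{1}{\left(-15\right)^{2} + 1444} = \frac{1}{225 + 1444} = \frac{1}{1669}$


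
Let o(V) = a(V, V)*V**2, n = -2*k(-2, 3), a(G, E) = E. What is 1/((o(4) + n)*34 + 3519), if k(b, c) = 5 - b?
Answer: 1/5219 ≈ 0.00019161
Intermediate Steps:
n = -14 (n = -2*(5 - 1*(-2)) = -2*(5 + 2) = -2*7 = -14)
o(V) = V**3 (o(V) = V*V**2 = V**3)
1/((o(4) + n)*34 + 3519) = 1/((4**3 - 14)*34 + 3519) = 1/((64 - 14)*34 + 3519) = 1/(50*34 + 3519) = 1/(1700 + 3519) = 1/5219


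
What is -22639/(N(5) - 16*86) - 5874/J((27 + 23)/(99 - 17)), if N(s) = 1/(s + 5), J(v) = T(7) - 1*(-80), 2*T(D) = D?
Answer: -123833602/2297753 ≈ -53.893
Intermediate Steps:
T(D) = D/2
J(v) = 167/2 (J(v) = (½)*7 - 1*(-80) = 7/2 + 80 = 167/2)
N(s) = 1/(5 + s)
-22639/(N(5) - 16*86) - 5874/J((27 + 23)/(99 - 17)) = -22639/(1/(5 + 5) - 16*86) - 5874/167/2 = -22639/(1/10 - 1376) - 5874*2/167 = -22639/(⅒ - 1376) - 11748/167 = -22639/(-13759/10) - 11748/167 = -22639*(-10/13759) - 11748/167 = 226390/13759 - 11748/167 = -123833602/2297753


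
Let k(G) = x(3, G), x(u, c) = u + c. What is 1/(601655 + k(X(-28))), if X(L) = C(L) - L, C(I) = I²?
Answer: 1/602470 ≈ 1.6598e-6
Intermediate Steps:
x(u, c) = c + u
X(L) = L² - L
k(G) = 3 + G (k(G) = G + 3 = 3 + G)
1/(601655 + k(X(-28))) = 1/(601655 + (3 - 28*(-1 - 28))) = 1/(601655 + (3 - 28*(-29))) = 1/(601655 + (3 + 812)) = 1/(601655 + 815) = 1/602470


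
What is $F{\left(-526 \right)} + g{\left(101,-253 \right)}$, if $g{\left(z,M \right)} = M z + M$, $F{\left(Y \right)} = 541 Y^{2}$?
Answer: $149655910$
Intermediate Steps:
$g{\left(z,M \right)} = M + M z$
$F{\left(-526 \right)} + g{\left(101,-253 \right)} = 541 \left(-526\right)^{2} - 253 \left(1 + 101\right) = 541 \cdot 276676 - 25806 = 149681716 - 25806 = 149655910$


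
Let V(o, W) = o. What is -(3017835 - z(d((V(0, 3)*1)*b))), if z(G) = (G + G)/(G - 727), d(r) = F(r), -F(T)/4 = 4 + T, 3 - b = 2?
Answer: -2242251373/743 ≈ -3.0178e+6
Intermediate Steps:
b = 1 (b = 3 - 1*2 = 3 - 2 = 1)
F(T) = -16 - 4*T (F(T) = -4*(4 + T) = -16 - 4*T)
d(r) = -16 - 4*r
z(G) = 2*G/(-727 + G) (z(G) = (2*G)/(-727 + G) = 2*G/(-727 + G))
-(3017835 - z(d((V(0, 3)*1)*b))) = -(3017835 - 2*(-16 - 4*0*1)/(-727 + (-16 - 4*0*1))) = -(3017835 - 2*(-16 - 0)/(-727 + (-16 - 0))) = -(3017835 - 2*(-16 - 4*0)/(-727 + (-16 - 4*0))) = -(3017835 - 2*(-16 + 0)/(-727 + (-16 + 0))) = -(3017835 - 2*(-16)/(-727 - 16)) = -(3017835 - 2*(-16)/(-743)) = -(3017835 - 2*(-16)*(-1)/743) = -(3017835 - 1*32/743) = -(3017835 - 32/743) = -1*2242251373/743 = -2242251373/743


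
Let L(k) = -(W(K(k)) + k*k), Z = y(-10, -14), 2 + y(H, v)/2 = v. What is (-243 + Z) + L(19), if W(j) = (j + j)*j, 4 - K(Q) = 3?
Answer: -638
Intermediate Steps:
y(H, v) = -4 + 2*v
K(Q) = 1 (K(Q) = 4 - 1*3 = 4 - 3 = 1)
W(j) = 2*j**2 (W(j) = (2*j)*j = 2*j**2)
Z = -32 (Z = -4 + 2*(-14) = -4 - 28 = -32)
L(k) = -2 - k**2 (L(k) = -(2*1**2 + k*k) = -(2*1 + k**2) = -(2 + k**2) = -2 - k**2)
(-243 + Z) + L(19) = (-243 - 32) + (-2 - 1*19**2) = -275 + (-2 - 1*361) = -275 + (-2 - 361) = -275 - 363 = -638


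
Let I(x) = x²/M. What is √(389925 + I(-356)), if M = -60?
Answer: √87257865/15 ≈ 622.75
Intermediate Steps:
I(x) = -x²/60 (I(x) = x²/(-60) = x²*(-1/60) = -x²/60)
√(389925 + I(-356)) = √(389925 - 1/60*(-356)²) = √(389925 - 1/60*126736) = √(389925 - 31684/15) = √(5817191/15) = √87257865/15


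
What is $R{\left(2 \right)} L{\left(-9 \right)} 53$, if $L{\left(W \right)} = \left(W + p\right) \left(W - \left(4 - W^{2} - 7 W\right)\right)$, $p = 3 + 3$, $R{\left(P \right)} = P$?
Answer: $-1590$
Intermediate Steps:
$p = 6$
$L{\left(W \right)} = \left(6 + W\right) \left(-4 + W^{2} + 8 W\right)$ ($L{\left(W \right)} = \left(W + 6\right) \left(W - \left(4 - W^{2} - 7 W\right)\right) = \left(6 + W\right) \left(W + \left(-4 + W^{2} + 7 W\right)\right) = \left(6 + W\right) \left(-4 + W^{2} + 8 W\right)$)
$R{\left(2 \right)} L{\left(-9 \right)} 53 = 2 \left(-24 + \left(-9\right)^{3} + 14 \left(-9\right)^{2} + 44 \left(-9\right)\right) 53 = 2 \left(-24 - 729 + 14 \cdot 81 - 396\right) 53 = 2 \left(-24 - 729 + 1134 - 396\right) 53 = 2 \left(-15\right) 53 = \left(-30\right) 53 = -1590$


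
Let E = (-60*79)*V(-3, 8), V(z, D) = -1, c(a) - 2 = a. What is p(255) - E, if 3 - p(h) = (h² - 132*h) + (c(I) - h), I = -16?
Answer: -35833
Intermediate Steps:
c(a) = 2 + a
E = 4740 (E = -60*79*(-1) = -4740*(-1) = 4740)
p(h) = 17 - h² + 133*h (p(h) = 3 - ((h² - 132*h) + ((2 - 16) - h)) = 3 - ((h² - 132*h) + (-14 - h)) = 3 - (-14 + h² - 133*h) = 3 + (14 - h² + 133*h) = 17 - h² + 133*h)
p(255) - E = (17 - 1*255² + 133*255) - 1*4740 = (17 - 1*65025 + 33915) - 4740 = (17 - 65025 + 33915) - 4740 = -31093 - 4740 = -35833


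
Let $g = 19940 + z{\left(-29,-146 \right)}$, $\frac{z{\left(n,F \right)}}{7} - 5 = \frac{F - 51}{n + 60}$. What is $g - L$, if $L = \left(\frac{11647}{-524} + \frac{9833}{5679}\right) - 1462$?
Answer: $\frac{1975343397179}{92249676} \approx 21413.0$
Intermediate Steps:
$z{\left(n,F \right)} = 35 + \frac{7 \left(-51 + F\right)}{60 + n}$ ($z{\left(n,F \right)} = 35 + 7 \frac{F - 51}{n + 60} = 35 + 7 \frac{-51 + F}{60 + n} = 35 + \frac{7 \left(-51 + F\right)}{60 + n}$)
$g = \frac{617846}{31}$ ($g = 19940 + \frac{7 \left(249 - 146 + 5 \left(-29\right)\right)}{60 - 29} = 19940 + \frac{7 \left(249 - 146 - 145\right)}{31} = 19940 + 7 \cdot \frac{1}{31} \left(-42\right) = 19940 - \frac{294}{31} = \frac{617846}{31} \approx 19931.0$)
$L = - \frac{4411604573}{2975796}$ ($L = \left(11647 \left(- \frac{1}{524}\right) + 9833 \cdot \frac{1}{5679}\right) - 1462 = \left(- \frac{11647}{524} + \frac{9833}{5679}\right) - 1462 = - \frac{60990821}{2975796} - 1462 = - \frac{4411604573}{2975796} \approx -1482.5$)
$g - L = \frac{617846}{31} - - \frac{4411604573}{2975796} = \frac{617846}{31} + \frac{4411604573}{2975796} = \frac{1975343397179}{92249676}$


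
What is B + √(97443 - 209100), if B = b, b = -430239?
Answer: -430239 + I*√111657 ≈ -4.3024e+5 + 334.15*I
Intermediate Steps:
B = -430239
B + √(97443 - 209100) = -430239 + √(97443 - 209100) = -430239 + √(-111657) = -430239 + I*√111657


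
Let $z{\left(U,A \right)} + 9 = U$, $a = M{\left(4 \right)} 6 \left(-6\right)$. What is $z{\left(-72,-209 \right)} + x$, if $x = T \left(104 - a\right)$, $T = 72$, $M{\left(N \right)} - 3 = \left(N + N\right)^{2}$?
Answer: $181071$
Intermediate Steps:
$M{\left(N \right)} = 3 + 4 N^{2}$ ($M{\left(N \right)} = 3 + \left(N + N\right)^{2} = 3 + \left(2 N\right)^{2} = 3 + 4 N^{2}$)
$a = -2412$ ($a = \left(3 + 4 \cdot 4^{2}\right) 6 \left(-6\right) = \left(3 + 4 \cdot 16\right) 6 \left(-6\right) = \left(3 + 64\right) 6 \left(-6\right) = 67 \cdot 6 \left(-6\right) = 402 \left(-6\right) = -2412$)
$z{\left(U,A \right)} = -9 + U$
$x = 181152$ ($x = 72 \left(104 - -2412\right) = 72 \left(104 + 2412\right) = 72 \cdot 2516 = 181152$)
$z{\left(-72,-209 \right)} + x = \left(-9 - 72\right) + 181152 = -81 + 181152 = 181071$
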